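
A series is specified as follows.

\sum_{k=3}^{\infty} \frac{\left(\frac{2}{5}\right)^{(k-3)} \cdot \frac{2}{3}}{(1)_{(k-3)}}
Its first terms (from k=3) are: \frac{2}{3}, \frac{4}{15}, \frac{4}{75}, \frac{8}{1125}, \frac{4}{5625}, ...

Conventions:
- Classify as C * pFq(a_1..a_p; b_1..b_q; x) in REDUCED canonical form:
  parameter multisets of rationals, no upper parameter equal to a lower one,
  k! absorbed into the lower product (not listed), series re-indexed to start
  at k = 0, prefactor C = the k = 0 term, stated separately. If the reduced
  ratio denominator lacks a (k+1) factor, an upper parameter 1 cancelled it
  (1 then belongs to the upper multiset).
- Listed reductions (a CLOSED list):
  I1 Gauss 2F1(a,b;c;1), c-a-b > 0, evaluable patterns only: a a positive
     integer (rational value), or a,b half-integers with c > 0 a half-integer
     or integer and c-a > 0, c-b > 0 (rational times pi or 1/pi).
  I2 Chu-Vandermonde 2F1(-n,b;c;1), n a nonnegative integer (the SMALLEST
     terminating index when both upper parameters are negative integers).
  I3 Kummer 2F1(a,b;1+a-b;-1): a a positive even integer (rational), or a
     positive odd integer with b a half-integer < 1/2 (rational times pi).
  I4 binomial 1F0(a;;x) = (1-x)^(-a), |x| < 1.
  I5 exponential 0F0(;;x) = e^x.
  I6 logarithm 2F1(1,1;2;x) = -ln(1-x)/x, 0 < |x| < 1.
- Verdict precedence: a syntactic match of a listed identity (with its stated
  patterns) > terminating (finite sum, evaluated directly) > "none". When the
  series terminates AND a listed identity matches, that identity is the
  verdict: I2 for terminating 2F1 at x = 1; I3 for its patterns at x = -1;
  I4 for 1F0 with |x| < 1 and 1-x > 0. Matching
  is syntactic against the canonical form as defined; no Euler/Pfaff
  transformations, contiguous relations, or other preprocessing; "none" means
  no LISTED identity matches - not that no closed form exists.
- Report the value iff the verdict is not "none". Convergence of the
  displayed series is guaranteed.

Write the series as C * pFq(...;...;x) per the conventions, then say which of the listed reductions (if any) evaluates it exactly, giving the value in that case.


The tell: from the first term \frac{2}{3}: (1)_k (prefactor 2/3) is k! itself.
Consecutive-term ratio: r(k) = \frac{2}{5} * 1 / [(k+1)] - rational in k, leading ratio \frac{2}{5}; with t_0 = \frac{2}{3}, classification follows.

The series (x = \frac{2}{5}) is 0F0: upper {-}, lower {-}, prefactor \frac{2}{3}. Verdict: the exponential series (I5) matches (the 0F0 exponential series at x = \frac{2}{5}). Value: \frac{2}{3} \cdot e^{\frac{2}{5}}.


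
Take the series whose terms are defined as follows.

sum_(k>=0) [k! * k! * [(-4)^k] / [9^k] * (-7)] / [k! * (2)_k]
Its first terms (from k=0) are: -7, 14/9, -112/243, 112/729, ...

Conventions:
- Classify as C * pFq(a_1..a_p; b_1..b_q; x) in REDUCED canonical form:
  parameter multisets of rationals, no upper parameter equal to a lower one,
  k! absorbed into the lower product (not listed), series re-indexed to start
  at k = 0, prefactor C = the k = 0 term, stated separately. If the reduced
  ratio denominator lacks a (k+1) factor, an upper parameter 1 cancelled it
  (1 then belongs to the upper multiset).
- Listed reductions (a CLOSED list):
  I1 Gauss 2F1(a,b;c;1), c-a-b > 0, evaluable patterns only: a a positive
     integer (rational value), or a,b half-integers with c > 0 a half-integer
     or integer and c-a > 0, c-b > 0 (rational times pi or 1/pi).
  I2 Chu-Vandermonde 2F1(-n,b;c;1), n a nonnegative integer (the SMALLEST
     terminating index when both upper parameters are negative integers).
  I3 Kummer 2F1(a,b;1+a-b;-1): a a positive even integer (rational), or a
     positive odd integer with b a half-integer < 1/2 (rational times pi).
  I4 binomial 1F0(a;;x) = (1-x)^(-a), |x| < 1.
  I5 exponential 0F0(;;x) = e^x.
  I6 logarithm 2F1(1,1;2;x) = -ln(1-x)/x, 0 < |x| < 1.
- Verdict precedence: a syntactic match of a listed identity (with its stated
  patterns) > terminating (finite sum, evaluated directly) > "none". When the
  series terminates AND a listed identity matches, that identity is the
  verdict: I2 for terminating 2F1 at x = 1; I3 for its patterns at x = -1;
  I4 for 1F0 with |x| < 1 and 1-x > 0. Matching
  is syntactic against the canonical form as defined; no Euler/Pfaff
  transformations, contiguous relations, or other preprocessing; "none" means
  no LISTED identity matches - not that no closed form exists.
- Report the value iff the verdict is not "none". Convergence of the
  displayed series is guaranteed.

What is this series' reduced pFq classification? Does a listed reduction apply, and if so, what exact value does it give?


Canonical form: C = -7 times 2F1 with upper {1, 1}, lower {2}, x = -4/9. Verdict: the logarithmic series (I6) applies (the logarithm: parameters (1,1;2), x = -4/9). Sum: (-63/4) * ln(13/9).

Key step: from the first term -7: the factorial ratio (C = -7, x = -4/9) (k+a-1)!/(a-1)! is a rising factorial (a)_k.
Consecutive-term ratio: r(k) = (-4/9) * (k+1) (k+1) / [(k+2) (k+1)] - rational in k, leading ratio (-4/9); with t_0 = -7, classification follows.


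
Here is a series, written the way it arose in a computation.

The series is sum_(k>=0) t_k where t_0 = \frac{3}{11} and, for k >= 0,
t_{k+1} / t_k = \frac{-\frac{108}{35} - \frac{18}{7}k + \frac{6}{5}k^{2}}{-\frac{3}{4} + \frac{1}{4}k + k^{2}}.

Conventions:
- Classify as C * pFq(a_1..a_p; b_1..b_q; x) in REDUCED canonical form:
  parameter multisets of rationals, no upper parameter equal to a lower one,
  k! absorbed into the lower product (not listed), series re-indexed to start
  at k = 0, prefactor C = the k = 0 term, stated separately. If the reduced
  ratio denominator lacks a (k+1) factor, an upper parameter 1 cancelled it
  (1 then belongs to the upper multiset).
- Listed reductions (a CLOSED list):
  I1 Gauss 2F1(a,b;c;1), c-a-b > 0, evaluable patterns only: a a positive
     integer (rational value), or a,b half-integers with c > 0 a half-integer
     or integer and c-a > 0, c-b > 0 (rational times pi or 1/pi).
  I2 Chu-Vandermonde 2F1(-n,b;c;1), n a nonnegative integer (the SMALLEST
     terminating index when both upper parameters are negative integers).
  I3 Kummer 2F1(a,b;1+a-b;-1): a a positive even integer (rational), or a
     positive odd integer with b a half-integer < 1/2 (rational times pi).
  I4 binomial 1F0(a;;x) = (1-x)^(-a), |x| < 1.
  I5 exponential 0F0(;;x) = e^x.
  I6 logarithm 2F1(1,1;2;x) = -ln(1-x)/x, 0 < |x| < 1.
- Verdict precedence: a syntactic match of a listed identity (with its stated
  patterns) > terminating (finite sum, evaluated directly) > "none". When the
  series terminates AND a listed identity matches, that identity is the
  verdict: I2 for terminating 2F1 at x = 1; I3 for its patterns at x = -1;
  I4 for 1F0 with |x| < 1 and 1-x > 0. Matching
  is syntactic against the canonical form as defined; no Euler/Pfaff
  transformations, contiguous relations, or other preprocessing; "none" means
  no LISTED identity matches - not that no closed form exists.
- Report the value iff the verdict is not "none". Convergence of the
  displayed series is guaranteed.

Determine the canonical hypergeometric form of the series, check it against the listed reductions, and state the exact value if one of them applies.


Prefactor \frac{3}{11}, argument \frac{6}{5}: 2F1 with upper {-3, \frac{6}{7}} over lower {-\frac{3}{4}}. Verdict: terminating (-3 upstairs). 4 nonzero terms in all; added directly. Value: \frac{23043}{42875}.

Structural cue: with t_0 = \frac{3}{11}, roots of the ratio polynomials (C = 3/11) are the negated parameters.
Step ratio: r(k) = \frac{6}{5} * (k-3) (k+\frac{6}{7}) / [(k-\frac{3}{4}) (k+1)] ; factor over Q: parameters, x = \frac{6}{5}, and C = \frac{3}{11}.


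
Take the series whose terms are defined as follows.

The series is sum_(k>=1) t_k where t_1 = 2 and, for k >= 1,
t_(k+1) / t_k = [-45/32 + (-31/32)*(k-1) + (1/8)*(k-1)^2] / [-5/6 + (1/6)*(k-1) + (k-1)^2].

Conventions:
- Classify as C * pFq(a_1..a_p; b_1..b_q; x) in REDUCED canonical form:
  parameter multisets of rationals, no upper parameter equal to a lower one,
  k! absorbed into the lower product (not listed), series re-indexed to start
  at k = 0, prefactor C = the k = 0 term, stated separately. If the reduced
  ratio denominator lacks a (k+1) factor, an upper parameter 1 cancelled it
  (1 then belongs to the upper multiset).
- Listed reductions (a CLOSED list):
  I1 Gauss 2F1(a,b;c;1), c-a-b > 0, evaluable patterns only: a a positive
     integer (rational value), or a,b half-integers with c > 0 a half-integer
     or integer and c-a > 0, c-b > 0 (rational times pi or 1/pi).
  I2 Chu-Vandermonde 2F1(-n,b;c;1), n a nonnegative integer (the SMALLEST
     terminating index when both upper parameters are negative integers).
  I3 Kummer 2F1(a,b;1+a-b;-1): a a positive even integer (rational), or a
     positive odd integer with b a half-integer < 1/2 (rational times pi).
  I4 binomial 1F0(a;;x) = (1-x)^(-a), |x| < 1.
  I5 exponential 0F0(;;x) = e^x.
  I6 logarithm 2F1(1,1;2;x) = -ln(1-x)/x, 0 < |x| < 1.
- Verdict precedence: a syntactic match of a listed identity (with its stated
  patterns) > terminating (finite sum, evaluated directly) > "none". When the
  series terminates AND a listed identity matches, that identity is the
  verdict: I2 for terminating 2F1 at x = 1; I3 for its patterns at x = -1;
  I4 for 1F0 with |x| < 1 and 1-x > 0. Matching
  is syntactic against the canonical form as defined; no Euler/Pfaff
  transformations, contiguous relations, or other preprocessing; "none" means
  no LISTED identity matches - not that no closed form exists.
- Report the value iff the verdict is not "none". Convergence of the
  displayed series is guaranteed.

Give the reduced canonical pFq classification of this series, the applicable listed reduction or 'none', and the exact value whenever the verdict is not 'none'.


Prefactor 2, argument 1/8: 2F1 with upper {-9, 5/4} over lower {-5/6}. Verdict: terminating - upper parameter -9 makes this a finite sum (last index 9), evaluated exactly. Exact value: -143508565533594239/32198476464914432.

Structural cue: with t_0 = 2, factor the ratio over Q (C = 2): negated roots = parameters.
Step ratio: r(k) = (1/8) * (k-9) (k+5/4) / [(k-5/6) (k+1)] - rational in k. x = (1/8); t_0 = 2; negate the roots.


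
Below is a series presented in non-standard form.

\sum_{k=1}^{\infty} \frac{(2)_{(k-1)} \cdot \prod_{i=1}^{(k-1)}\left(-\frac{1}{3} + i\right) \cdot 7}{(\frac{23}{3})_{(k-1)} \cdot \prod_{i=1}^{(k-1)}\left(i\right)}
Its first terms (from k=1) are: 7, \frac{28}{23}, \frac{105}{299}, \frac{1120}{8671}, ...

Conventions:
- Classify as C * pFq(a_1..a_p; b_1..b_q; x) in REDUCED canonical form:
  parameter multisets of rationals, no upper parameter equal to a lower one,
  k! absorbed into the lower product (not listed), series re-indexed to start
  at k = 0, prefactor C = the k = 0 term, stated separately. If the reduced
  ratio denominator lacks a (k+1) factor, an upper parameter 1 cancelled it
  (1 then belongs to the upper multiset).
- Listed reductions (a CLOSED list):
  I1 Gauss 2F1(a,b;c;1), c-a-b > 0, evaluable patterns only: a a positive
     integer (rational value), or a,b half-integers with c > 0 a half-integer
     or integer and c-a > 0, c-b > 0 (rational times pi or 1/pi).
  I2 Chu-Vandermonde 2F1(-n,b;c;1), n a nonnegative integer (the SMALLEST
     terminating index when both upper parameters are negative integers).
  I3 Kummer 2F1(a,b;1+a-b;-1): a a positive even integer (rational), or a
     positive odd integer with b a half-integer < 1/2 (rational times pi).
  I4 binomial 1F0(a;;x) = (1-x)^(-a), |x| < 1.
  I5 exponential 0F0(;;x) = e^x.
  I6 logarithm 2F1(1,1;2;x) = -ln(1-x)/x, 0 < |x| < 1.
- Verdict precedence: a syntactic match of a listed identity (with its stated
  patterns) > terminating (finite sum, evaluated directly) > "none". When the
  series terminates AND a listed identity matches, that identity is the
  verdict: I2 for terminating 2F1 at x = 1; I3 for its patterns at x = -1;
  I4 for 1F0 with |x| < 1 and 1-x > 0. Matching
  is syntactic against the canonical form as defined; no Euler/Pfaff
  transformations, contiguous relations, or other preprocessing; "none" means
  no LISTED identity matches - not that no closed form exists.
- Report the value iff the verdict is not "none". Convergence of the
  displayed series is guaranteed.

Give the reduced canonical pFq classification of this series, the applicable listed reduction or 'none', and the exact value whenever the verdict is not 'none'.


This is 7 * 2F1(\frac{2}{3}, 2; \frac{23}{3}; 1) in reduced canonical form. Verdict at x = 1: Gauss's theorem (I1) matches (x = 1: the Gamma ratio telescopes since c-a-b = 5 > 0 and a = 2 in Z>0). Hence: \frac{238}{27}.

The tell: t_0 being 7, the product of the first k integers (prefactor 7) is k!.
Term ratio: r(k) = 1 * (k+\frac{2}{3}) (k+2) / [(k+\frac{23}{3}) (k+1)] ; factor over Q: parameters, x = 1, and C = 7.


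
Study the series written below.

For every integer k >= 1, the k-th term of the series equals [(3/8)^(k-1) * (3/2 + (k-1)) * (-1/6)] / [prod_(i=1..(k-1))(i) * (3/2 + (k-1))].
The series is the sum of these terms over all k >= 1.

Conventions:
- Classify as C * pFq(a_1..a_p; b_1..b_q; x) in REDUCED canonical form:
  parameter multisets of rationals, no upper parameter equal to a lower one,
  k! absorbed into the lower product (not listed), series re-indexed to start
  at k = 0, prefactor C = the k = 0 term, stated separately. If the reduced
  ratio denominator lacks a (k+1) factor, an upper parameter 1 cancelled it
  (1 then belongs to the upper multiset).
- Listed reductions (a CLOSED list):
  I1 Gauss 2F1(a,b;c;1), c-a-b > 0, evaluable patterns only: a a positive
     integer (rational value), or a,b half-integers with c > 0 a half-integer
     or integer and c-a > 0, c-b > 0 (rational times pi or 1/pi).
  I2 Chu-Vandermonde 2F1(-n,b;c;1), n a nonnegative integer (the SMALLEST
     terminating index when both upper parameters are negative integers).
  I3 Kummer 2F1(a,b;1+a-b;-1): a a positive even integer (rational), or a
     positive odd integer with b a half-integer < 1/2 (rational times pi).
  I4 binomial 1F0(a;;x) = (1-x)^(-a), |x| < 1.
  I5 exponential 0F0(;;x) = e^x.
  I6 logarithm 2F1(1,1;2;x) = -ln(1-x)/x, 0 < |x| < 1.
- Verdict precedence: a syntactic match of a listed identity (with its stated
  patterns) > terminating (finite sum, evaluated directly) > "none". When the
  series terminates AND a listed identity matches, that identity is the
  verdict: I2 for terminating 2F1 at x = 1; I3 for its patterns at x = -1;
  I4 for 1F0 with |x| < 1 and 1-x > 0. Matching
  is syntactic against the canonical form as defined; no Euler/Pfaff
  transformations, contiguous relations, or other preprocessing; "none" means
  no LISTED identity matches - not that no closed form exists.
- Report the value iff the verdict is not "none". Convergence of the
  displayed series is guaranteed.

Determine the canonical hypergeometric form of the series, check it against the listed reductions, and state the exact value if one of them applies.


Key observation: t_0 = -1/6 here, and the product of the first k integers (C = -1/6) is k!.
Term ratio: r(k) = (3/8) * 1 / [(k+1)] - rational in k, leading ratio (3/8); with t_0 = -1/6, classification follows.

Canonical form: C = -1/6 times 0F0 with upper {-}, lower {-}, x = 3/8. Verdict: exponential (I5) applies (the 0F0 exponential series at x = 3/8). Its exact value is (-1/6) * e^(3/8).


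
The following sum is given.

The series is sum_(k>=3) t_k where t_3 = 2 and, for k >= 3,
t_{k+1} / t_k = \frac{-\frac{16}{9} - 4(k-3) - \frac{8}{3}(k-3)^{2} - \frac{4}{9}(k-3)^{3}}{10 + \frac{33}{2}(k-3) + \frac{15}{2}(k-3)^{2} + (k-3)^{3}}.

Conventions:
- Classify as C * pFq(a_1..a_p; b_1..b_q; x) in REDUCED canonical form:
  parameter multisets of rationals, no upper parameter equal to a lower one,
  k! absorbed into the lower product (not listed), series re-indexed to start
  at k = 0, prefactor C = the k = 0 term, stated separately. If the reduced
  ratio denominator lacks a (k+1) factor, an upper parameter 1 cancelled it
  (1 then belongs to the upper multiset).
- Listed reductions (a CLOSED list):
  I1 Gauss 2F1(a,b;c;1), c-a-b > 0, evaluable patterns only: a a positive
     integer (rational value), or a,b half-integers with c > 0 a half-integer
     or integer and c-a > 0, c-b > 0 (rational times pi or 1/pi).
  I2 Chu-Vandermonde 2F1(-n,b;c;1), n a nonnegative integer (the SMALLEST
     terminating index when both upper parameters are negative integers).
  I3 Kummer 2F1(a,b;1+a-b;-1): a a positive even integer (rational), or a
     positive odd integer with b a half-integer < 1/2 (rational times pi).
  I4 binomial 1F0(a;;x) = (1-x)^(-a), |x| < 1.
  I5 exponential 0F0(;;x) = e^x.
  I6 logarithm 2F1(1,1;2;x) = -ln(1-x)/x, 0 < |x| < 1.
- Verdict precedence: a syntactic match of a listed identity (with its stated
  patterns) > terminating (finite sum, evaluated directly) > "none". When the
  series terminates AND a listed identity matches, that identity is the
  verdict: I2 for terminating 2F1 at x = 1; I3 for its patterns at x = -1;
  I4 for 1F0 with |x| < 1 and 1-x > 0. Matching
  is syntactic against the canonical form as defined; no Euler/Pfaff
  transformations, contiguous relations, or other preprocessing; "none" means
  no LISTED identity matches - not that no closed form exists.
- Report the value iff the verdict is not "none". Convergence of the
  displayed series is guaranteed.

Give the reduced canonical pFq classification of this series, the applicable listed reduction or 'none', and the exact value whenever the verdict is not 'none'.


Prefactor 2, argument -\frac{4}{9}: 2F1 with upper {1, 1} over lower {\frac{5}{2}}. Verdict: none (x = -\frac{4}{9}): each listed identity misses the multisets {1, 1} ; {\frac{5}{2}}.

Key observation: x = -\frac{4}{9} and the parameter 4 appears in both the upper and lower lists and cancels.
Consecutive-term ratio: r(k) = -\frac{4}{9} * (k+1) (k+1) / [(k+\frac{5}{2}) (k+1)] - rational; roots negated = parameters, x = -\frac{4}{9}, C = 2.


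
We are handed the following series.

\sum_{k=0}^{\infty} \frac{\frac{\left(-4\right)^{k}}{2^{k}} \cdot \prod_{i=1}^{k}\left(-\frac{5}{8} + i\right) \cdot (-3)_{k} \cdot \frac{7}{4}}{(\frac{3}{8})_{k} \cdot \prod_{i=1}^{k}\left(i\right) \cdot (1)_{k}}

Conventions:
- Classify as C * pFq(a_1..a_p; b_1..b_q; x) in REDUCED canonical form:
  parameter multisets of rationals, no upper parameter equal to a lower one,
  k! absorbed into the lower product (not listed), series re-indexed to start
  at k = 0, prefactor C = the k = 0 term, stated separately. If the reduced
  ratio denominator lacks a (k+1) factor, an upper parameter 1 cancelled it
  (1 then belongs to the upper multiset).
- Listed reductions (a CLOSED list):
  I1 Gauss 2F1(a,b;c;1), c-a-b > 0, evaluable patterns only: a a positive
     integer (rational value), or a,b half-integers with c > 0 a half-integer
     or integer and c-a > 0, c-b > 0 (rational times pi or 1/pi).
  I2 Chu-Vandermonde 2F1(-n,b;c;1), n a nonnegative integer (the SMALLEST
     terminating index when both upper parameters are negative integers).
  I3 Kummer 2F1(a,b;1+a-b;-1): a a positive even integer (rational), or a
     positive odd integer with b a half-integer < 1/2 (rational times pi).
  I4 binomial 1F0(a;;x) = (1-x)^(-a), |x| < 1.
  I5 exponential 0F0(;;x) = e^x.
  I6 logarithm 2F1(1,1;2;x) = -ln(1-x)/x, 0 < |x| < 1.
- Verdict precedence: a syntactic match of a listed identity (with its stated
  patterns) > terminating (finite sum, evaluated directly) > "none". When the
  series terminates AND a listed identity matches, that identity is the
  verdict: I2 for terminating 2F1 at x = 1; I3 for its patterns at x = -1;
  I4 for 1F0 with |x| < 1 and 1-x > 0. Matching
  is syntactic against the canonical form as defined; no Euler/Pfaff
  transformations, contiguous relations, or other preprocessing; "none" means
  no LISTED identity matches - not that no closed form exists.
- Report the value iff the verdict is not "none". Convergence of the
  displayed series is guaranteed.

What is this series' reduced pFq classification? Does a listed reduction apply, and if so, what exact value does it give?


The tell: t_0 being \frac{7}{4}, the product of the first k integers (prefactor 7/4) is k!.
Adjacent-term ratio: r(k) = -2 * (k-3) / [(k+1) (k+1)] - rational; roots negated = parameters, x = -2, C = \frac{7}{4}.

Classification (C = \frac{7}{4}): 1F1 with upper {-3}, lower {1}, argument x = -2. Verdict: terminating - upper parameter -3 makes this a finite sum (last index 3), evaluated exactly. Hence: \frac{301}{12}.


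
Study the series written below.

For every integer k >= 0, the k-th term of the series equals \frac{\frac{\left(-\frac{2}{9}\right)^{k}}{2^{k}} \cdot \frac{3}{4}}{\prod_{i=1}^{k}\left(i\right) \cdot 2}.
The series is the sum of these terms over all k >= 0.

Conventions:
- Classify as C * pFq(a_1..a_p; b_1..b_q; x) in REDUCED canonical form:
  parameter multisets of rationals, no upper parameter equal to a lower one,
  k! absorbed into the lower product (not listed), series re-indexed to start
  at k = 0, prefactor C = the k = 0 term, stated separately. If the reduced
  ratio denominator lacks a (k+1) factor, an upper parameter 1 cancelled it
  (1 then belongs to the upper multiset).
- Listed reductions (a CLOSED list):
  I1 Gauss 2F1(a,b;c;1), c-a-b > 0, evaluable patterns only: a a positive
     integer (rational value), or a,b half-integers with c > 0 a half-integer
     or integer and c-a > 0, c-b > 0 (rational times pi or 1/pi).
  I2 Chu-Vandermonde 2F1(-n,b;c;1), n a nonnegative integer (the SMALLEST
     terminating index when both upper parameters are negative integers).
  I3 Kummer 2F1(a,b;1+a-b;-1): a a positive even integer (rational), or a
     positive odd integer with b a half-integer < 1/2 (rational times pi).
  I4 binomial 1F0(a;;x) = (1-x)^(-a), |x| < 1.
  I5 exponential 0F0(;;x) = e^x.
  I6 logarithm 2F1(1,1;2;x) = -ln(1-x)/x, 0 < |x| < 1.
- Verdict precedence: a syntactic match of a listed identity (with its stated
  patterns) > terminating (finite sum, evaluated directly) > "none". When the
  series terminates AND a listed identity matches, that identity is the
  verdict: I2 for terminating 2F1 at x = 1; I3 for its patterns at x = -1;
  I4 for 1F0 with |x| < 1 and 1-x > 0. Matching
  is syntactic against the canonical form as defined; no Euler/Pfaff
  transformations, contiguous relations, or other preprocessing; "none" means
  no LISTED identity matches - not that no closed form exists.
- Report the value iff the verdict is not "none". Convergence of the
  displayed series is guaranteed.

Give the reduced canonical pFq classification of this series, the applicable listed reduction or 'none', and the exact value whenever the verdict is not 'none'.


This is \frac{3}{8} * 0F0(-; -; -\frac{1}{9}) in reduced canonical form. Verdict at x = -\frac{1}{9}: the exponential series (I5) matches (the 0F0 exponential series at x = -\frac{1}{9}). Its exact value is \frac{3}{8} \cdot e^{-\frac{1}{9}}.

First insight: with t_0 = \frac{3}{8}, the two k-th powers (C = 3/8) combine into one argument.
Adjacent-term ratio: r(k) = -\frac{1}{9} * 1 / [(k+1)] - poly over poly, x = -\frac{1}{9} from leading terms; C = \frac{3}{8} at k = 0.


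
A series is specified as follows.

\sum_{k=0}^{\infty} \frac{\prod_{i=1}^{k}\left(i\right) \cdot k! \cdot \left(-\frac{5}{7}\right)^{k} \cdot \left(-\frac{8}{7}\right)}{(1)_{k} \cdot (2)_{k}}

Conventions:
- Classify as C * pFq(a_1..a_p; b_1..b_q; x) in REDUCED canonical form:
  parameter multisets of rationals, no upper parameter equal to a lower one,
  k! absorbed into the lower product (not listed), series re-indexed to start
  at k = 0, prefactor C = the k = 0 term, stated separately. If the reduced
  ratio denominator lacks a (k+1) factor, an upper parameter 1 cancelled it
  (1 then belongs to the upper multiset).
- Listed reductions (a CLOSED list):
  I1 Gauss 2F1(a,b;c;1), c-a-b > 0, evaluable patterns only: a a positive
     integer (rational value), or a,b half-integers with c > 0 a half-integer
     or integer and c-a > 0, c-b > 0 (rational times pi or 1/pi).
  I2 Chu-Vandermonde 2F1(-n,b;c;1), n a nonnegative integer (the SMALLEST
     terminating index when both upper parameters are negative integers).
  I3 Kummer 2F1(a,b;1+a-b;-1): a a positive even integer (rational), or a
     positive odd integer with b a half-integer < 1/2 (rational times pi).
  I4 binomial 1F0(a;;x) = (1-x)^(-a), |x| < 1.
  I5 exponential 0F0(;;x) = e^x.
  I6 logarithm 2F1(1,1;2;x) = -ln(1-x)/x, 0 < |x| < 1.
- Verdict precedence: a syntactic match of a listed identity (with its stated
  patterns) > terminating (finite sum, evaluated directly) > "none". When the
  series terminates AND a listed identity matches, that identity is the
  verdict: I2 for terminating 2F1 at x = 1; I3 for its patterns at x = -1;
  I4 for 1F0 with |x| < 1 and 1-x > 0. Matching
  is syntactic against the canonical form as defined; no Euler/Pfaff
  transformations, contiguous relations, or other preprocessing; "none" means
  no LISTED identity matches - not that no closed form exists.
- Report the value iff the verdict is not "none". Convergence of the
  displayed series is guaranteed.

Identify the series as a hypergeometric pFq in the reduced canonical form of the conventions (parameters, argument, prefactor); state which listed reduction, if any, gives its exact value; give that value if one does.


Key observation: t_0 = -\frac{8}{7} here, and the factorial ratio (prefactor -8/7) (k+a-1)!/(a-1)! is a rising factorial (a)_k.
Adjacent-term ratio: r(k) = -\frac{5}{7} * (k+1) (k+1) / [(k+2) (k+1)] - rational in k, leading ratio -\frac{5}{7}; with t_0 = -\frac{8}{7}, classification follows.

Prefactor -\frac{8}{7}, argument -\frac{5}{7}: 2F1 with upper {1, 1} over lower {2}. Verdict at x = -\frac{5}{7}: the I6 logarithm reduction matches (the logarithm: parameters (1,1;2), x = -\frac{5}{7}). Exact value: \left(-\frac{8}{5}\right) \cdot \ln\left(\frac{12}{7}\right).


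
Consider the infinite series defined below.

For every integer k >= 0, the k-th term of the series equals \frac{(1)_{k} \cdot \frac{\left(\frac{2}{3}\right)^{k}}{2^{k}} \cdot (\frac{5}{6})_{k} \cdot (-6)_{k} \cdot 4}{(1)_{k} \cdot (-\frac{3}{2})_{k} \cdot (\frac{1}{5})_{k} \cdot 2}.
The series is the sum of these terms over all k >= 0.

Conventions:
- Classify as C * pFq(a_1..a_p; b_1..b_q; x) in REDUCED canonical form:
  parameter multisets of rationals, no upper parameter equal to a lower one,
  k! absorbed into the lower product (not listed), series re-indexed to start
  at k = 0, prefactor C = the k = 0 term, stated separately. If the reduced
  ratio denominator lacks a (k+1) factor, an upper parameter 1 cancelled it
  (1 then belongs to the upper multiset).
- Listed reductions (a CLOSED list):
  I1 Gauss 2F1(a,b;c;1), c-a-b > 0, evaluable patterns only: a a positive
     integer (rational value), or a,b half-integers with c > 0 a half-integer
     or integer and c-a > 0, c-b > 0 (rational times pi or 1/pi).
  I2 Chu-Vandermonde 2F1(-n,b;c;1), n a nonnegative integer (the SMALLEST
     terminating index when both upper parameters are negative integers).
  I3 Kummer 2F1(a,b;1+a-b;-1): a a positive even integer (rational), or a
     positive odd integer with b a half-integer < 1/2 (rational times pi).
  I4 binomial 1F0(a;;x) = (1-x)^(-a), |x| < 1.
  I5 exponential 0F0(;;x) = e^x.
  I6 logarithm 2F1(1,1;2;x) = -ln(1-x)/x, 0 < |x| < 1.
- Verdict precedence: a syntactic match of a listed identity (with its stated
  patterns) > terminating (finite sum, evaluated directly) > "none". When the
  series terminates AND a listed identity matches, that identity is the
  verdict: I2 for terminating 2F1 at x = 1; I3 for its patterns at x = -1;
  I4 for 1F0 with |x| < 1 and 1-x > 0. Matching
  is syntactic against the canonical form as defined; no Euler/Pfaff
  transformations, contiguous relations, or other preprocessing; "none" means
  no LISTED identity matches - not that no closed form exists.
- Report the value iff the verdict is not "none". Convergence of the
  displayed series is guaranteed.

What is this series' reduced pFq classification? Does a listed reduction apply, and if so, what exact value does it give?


Classification (C = 2): 3F2 with upper {-6, \frac{5}{6}, 1}, lower {-\frac{3}{2}, \frac{1}{5}}, argument x = \frac{1}{3}. Verdict: terminating. (-6)_k vanishes past k = 6, leaving a 7-term sum, computed directly. Hence: -\frac{5213414042}{435250179}.

First insight: t_0 being 2, the two k-th powers (C = 2) combine into one argument.
Ratio: r(k) = \frac{1}{3} * (k-6) (k+\frac{5}{6}) (k+1) / [(k-\frac{3}{2}) (k+\frac{1}{5}) (k+1)] - poly over poly, x = \frac{1}{3} from leading terms; C = 2 at k = 0.


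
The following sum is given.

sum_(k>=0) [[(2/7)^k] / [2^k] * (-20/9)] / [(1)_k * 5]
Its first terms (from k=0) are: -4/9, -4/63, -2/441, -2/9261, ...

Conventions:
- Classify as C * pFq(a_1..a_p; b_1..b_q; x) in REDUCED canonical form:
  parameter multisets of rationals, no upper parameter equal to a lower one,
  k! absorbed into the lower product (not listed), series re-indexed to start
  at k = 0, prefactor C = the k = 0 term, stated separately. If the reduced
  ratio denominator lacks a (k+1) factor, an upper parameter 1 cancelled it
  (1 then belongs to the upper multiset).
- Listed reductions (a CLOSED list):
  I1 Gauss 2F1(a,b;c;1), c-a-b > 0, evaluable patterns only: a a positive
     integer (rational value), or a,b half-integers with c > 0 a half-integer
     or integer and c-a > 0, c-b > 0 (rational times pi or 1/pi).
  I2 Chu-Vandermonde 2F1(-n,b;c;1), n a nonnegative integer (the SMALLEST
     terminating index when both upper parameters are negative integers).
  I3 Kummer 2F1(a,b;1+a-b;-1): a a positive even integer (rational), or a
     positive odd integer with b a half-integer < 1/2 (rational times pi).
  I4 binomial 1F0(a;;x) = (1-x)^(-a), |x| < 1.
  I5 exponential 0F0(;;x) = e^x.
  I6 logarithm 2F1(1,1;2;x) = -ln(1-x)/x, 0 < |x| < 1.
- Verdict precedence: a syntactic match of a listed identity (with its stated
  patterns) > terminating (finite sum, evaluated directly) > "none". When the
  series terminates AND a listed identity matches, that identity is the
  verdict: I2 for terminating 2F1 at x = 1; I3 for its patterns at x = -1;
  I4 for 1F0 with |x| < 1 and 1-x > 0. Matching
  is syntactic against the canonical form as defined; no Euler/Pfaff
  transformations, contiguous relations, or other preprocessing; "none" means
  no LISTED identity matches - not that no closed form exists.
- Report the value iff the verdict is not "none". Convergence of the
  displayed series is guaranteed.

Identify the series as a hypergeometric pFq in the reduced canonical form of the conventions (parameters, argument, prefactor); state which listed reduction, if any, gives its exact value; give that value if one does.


x = 1/7 here; the reduced form reads 0F0, upper {-}, lower {-}, C = -4/9. Verdict: the I5 exponential reduction matches (the 0F0 exponential series at x = 1/7). Hence: (-4/9) * e^(1/7).

The tell: t_0 = -4/9 here, and the constant factors (C = -4/9) combine into one prefactor.
Step ratio: r(k) = (1/7) * 1 / [(k+1)] - rational; roots negated = parameters, x = (1/7), C = -4/9.


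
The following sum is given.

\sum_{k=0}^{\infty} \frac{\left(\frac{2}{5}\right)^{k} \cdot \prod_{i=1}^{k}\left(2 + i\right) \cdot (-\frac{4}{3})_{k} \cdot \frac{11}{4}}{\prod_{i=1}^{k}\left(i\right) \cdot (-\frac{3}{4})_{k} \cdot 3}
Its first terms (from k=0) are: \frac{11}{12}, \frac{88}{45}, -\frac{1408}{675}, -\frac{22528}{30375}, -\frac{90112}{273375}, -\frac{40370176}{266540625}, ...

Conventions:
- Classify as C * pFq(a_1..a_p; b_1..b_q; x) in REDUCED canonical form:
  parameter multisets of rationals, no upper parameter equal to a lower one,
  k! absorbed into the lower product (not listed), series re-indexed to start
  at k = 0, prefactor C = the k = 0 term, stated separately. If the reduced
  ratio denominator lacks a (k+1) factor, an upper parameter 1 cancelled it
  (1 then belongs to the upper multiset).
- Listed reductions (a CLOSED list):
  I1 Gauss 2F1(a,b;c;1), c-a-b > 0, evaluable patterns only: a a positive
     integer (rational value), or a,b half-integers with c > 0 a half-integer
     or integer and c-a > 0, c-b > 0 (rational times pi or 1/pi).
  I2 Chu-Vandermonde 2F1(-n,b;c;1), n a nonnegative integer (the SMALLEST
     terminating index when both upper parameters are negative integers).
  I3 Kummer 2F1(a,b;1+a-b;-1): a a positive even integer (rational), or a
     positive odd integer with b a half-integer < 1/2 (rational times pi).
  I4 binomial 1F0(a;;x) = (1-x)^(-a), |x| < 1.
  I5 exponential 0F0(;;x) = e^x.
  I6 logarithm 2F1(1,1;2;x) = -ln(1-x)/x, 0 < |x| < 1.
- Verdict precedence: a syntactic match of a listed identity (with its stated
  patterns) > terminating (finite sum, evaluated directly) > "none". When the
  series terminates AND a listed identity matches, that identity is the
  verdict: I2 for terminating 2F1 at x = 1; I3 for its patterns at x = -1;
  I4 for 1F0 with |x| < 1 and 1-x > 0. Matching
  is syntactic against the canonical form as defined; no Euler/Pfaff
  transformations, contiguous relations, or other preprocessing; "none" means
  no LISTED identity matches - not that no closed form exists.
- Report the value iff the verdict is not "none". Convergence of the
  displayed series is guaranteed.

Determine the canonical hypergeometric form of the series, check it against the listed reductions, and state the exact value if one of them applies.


This is \frac{11}{12} * 2F1(-\frac{4}{3}, 3; -\frac{3}{4}; \frac{2}{5}) in reduced canonical form. Verdict: none - at argument \frac{2}{5} the multisets {-\frac{4}{3}, 3} ; {-\frac{3}{4}} match no listed identity.

Structural cue: from the first term \frac{11}{12}: the constant factors (prefactor 11/12) combine into one prefactor.
Term ratio: r(k) = \frac{2}{5} * (k-\frac{4}{3}) (k+3) / [(k-\frac{3}{4}) (k+1)] ; factor over Q: parameters, x = \frac{2}{5}, and C = \frac{11}{12}.


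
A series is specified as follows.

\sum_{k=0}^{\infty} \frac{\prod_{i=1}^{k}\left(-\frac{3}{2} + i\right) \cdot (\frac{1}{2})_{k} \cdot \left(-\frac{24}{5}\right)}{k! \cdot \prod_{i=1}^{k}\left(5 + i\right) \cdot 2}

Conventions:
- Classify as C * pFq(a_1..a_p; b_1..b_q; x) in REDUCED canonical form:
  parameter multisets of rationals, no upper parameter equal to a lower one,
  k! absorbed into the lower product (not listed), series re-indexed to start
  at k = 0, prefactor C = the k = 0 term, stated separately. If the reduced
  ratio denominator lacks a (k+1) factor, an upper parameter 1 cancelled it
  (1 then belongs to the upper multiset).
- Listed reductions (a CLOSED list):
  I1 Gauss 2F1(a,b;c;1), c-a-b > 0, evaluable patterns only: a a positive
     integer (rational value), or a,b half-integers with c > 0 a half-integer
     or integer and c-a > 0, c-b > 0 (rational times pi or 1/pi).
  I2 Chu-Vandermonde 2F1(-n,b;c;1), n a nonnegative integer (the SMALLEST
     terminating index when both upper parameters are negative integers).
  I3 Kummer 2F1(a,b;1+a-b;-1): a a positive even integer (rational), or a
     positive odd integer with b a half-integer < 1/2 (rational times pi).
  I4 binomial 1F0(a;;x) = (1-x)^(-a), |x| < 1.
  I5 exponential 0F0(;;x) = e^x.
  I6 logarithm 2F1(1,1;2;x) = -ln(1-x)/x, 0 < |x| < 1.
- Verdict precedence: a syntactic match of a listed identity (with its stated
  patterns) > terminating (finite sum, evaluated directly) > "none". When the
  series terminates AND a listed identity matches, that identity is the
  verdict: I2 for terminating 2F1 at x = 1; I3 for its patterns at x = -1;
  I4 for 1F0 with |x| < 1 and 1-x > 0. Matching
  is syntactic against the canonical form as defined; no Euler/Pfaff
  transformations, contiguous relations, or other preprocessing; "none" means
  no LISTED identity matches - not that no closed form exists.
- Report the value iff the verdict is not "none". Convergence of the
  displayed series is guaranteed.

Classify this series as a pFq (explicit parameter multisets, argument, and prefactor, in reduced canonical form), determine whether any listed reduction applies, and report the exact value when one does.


Key step: from the first term -\frac{12}{5}: the constant factors (C = -12/5) combine into one prefactor.
Step ratio: r(k) = 1 * (k-\frac{1}{2}) (k+\frac{1}{2}) / [(k+6) (k+1)] - poly over poly, x = 1 from leading terms; C = -\frac{12}{5} at k = 0.

Canonical form: C = -\frac{12}{5} times 2F1 with upper {-\frac{1}{2}, \frac{1}{2}}, lower {6}, x = 1. Verdict: Gauss (I1, half-integer pattern) fires (x = 1; upper {-\frac{1}{2}, \frac{1}{2}} half-integers, c = 6 in the evaluable pattern). Its exact value is \left(-\frac{524288}{72765}\right) / \pi.


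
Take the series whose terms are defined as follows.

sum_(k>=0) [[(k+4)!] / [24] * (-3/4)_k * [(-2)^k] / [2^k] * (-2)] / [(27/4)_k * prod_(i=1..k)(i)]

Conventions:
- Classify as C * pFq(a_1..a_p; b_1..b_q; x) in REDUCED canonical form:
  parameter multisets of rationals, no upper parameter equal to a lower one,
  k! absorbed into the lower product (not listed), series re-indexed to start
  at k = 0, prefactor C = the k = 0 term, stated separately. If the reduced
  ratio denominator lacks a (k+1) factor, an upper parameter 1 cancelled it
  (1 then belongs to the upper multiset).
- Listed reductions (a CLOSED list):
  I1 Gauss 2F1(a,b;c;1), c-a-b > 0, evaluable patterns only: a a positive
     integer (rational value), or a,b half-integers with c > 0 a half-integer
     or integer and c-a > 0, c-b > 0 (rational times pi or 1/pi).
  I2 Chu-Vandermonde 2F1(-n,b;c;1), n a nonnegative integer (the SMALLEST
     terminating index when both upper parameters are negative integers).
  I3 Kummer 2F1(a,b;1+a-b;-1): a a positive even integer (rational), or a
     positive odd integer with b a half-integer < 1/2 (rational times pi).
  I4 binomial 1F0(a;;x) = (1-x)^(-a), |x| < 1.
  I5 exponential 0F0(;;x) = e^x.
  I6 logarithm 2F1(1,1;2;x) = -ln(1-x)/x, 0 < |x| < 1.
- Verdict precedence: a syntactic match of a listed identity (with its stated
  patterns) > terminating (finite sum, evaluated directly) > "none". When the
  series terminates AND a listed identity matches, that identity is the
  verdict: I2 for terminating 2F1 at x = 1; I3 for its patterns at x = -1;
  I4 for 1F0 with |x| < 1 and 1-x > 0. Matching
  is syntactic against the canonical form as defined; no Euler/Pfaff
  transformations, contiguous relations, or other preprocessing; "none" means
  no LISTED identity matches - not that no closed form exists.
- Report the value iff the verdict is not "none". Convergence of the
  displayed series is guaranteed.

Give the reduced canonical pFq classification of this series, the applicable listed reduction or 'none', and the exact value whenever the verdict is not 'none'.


Structural cue: with t_0 = -2, the two k-th powers (C = -2, x = -1) combine into one argument.
Ratio: r(k) = (-1) * (k-3/4) (k+5) / [(k+27/4) (k+1)] - rational; roots negated = parameters, x = (-1), C = -2.

The series (x = -1) is 2F1: upper {-3/4, 5}, lower {27/4}, prefactor -2. Verdict: none. A 2F1 with upper {-3/4, 5} fits none of I1-I6 at x = -1; the sum runs forever.


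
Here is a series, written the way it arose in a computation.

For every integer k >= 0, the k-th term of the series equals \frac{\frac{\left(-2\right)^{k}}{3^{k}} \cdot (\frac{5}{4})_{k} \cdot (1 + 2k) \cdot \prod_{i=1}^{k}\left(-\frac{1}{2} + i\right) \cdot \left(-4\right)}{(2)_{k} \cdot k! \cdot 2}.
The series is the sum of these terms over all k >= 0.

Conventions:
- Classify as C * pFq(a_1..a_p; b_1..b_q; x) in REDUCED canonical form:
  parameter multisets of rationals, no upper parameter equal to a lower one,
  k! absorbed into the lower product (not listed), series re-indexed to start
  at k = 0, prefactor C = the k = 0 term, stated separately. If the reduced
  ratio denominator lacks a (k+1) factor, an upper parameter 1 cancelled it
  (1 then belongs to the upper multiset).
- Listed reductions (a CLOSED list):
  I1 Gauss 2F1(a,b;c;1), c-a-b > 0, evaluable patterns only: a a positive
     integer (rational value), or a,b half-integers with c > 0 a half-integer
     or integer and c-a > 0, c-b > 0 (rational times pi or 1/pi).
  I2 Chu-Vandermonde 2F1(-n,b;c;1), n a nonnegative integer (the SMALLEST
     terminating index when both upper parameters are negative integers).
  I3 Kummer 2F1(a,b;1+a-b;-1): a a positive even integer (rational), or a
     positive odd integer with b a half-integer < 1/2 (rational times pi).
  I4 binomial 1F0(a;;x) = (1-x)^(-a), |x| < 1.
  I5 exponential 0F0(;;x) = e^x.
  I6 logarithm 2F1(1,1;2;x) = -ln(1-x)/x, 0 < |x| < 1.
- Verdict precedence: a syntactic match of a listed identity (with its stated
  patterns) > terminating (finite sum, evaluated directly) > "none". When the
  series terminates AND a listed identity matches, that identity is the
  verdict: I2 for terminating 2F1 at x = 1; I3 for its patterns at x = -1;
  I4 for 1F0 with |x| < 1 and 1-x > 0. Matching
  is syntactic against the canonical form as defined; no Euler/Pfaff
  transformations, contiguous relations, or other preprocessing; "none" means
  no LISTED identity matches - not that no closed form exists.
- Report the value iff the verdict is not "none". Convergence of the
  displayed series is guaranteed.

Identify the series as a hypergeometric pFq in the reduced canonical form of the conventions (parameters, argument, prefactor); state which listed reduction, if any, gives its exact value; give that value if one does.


This is -2 * 2F1(\frac{5}{4}, \frac{3}{2}; 2; -\frac{2}{3}) in reduced canonical form. Verdict: none here - no I1-I6 shape fits x = -\frac{2}{3} with lower {2}.

Key step: from the first term -2: the constant factors (C = -2) combine into one prefactor.
Adjacent-term ratio: r(k) = -\frac{2}{3} * (k+\frac{5}{4}) (k+\frac{3}{2}) / [(k+2) (k+1)] - poly over poly, x = -\frac{2}{3} from leading terms; C = -2 at k = 0.
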